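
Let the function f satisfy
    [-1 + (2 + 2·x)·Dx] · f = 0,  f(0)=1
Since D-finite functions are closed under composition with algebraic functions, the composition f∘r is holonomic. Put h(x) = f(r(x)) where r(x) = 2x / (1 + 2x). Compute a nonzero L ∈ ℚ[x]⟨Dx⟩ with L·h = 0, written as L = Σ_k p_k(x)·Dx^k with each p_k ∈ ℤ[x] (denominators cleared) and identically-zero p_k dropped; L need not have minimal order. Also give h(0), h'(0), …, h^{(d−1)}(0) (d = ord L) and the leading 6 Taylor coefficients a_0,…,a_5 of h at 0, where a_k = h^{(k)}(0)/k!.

L = -1 + (1 + 6·x + 8·x^2)·Dx  (order 1).
h: a_k = 1, 1, -5/2, 13/2, -141/8, 399/8, …
ICs: h(0) = 1.

f: a_k = 1, 1/2, -1/8, 1/16, -5/128, 7/256, …
L₀ from L_f via x↦r, Dx↦r'^{-1}Dx.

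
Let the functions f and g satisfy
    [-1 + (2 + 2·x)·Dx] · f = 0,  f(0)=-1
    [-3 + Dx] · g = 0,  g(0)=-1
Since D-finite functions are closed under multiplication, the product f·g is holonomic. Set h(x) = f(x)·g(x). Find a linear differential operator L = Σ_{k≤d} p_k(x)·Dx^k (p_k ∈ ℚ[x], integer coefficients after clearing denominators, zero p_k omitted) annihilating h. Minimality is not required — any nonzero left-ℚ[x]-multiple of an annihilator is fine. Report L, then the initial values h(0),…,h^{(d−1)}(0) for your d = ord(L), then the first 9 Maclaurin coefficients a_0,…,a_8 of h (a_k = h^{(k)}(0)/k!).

L = (-7 - 6·x) + (2 + 2·x)·Dx  (order 1).
h: a_k = 1, 7/2, 47/8, 103/16, 667/128, 4277/1280, 9063/5120, 57333/71680, 51423/163840, …
ICs: h(0) = 1.

f: a_k = -1, -1/2, 1/8, -1/16, 5/128, -7/256, 21/1024, -33/2048, 429/32768, …
g: a_k = -1, -3, -9/2, -9/2, -27/8, -81/40, -81/80, -243/560, -729/4480, …
Product ⇒ symmetric product L₀, ord ≤ 1.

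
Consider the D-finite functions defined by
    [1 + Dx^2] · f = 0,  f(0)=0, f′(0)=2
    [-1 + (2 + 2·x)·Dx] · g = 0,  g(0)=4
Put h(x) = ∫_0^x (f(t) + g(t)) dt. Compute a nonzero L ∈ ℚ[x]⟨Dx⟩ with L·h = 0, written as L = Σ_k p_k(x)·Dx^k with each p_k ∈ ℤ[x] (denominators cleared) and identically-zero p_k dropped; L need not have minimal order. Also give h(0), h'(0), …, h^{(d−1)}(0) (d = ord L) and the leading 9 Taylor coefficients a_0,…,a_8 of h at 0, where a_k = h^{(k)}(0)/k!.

f: a_k = 0, 2, 0, -1/3, 0, 1/60, 0, -1/2520, 0, …
g: a_k = 4, 2, -1/2, 1/4, -5/32, 7/64, -21/256, 33/512, -429/8192, …
Sum ⇒ L₀ = lclm(L_f,L_g) in ℚ(x)⟨Dx⟩.
∫: right-multiply L₀ by Dx.
L = (-7 - 8·x - 4·x^2)·Dx + (6 + 22·x + 24·x^2 + 8·x^3)·Dx^2 + (-7 - 8·x - 4·x^2)·Dx^3 + (6 + 22·x + 24·x^2 + 8·x^3)·Dx^4  (order 4).
h: a_k = 0, 4, 2, -1/6, -1/48, -1/32, 121/5760, -3/256, 10331/1290240, …
ICs: h(0) = 0, h′(0) = 4, h′′(0) = 4, h′′′(0) = -1.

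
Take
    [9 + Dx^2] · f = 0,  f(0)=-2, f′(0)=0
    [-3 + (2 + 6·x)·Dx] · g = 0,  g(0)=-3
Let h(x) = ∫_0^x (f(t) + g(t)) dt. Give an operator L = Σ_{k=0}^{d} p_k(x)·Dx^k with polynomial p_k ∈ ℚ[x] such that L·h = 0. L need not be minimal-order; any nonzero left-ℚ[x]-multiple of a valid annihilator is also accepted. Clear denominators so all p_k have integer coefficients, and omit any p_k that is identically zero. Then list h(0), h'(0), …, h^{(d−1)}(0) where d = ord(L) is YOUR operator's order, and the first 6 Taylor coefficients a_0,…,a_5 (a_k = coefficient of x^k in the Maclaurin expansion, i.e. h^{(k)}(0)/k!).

f: a_k = -2, 0, 9, 0, -27/4, 0, …
g: a_k = -3, -9/2, 27/8, -81/16, 1215/128, -5103/256, …
Sum ⇒ L₀ = lclm(L_f,L_g) in ℚ(x)⟨Dx⟩.
Integrate: L := L₀·Dx.
L = (-63 - 216·x - 324·x^2)·Dx + (18 + 198·x + 648·x^2 + 648·x^3)·Dx^2 + (-7 - 24·x - 36·x^2)·Dx^3 + (2 + 22·x + 72·x^2 + 72·x^3)·Dx^4  (order 4).
h: a_k = 0, -5, -9/4, 33/8, -81/64, 351/640, …
ICs: h(0) = 0, h′(0) = -5, h′′(0) = -9/2, h′′′(0) = 99/4.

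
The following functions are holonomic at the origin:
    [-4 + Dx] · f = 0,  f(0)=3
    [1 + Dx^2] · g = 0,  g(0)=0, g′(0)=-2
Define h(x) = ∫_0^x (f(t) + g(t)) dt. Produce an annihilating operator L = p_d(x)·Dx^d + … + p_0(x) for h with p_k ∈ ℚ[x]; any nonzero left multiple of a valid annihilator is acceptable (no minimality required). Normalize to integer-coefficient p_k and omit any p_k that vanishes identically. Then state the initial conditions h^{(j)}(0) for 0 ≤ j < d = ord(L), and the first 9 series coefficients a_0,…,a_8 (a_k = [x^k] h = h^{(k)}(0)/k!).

L = -4·Dx + Dx^2 - 4·Dx^3 + Dx^4  (order 4).
h: a_k = 0, 3, 5, 8, 97/12, 32/5, 307/72, 256/105, 3511/2880, …
ICs: h(0) = 0, h′(0) = 3, h′′(0) = 10, h′′′(0) = 48.

f: a_k = 3, 12, 24, 32, 32, 128/5, 256/15, 1024/105, 512/105, …
g: a_k = 0, -2, 0, 1/3, 0, -1/60, 0, 1/2520, 0, …
Sum ⇒ L₀ = lclm(L_f,L_g) in ℚ(x)⟨Dx⟩.
∫: right-multiply L₀ by Dx.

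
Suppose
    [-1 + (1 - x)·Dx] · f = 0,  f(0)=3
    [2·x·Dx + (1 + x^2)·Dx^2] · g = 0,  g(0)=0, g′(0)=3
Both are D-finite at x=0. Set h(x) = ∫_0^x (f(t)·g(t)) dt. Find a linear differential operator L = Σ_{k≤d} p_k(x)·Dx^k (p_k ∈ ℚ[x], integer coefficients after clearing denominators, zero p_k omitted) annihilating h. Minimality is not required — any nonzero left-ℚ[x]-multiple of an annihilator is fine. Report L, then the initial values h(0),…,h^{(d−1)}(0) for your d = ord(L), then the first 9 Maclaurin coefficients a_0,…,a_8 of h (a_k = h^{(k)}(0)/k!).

L = 2·x·Dx + (2 - 2·x + 4·x^2)·Dx^2 + (-1 + x - x^2 + x^3)·Dx^3  (order 3).
h: a_k = 0, 0, 9/2, 3, 3/2, 6/5, 13/10, 39/35, 57/70, …
ICs: h(0) = 0, h′(0) = 0, h′′(0) = 9.

f: a_k = 3, 3, 3, 3, 3, 3, 3, 3, 3, …
g: a_k = 0, 3, 0, -1, 0, 3/5, 0, -3/7, 0, …
h₀=f·g: eliminate ⇒ L₀, order ≤ 1·2.
h=∫h₀ ⇒ L = L₀·Dx.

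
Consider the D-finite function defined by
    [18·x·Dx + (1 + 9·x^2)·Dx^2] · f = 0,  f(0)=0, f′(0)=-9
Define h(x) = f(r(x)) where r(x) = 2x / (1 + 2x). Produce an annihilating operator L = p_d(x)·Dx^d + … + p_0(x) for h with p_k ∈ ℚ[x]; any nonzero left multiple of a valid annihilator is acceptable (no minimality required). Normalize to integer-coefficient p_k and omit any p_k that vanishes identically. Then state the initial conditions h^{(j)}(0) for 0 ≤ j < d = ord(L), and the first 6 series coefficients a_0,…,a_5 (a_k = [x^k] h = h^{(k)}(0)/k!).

f: a_k = 0, -9, 0, 27, 0, -729/5, …
f∘r: x↦r, Dx↦Dx/r' in L_f ⇒ L₀.
L = (4 + 80·x)·Dx + (1 + 4·x + 40·x^2)·Dx^2  (order 2).
h: a_k = 0, -18, 36, 144, -1152, 1152/5, …
ICs: h(0) = 0, h′(0) = -18.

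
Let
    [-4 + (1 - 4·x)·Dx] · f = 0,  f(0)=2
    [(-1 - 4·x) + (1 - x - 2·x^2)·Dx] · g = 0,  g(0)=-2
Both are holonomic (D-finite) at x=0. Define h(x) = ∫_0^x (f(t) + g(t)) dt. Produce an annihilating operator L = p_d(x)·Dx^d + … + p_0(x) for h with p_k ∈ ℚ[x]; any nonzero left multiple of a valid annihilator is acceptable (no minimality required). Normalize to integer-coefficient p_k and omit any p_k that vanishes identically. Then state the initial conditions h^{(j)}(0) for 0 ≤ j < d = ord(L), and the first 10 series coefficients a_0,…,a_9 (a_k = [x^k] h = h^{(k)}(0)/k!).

L = (-8 - 144·x + 96·x^2 - 128·x^3)·Dx + (26 - 28·x - 120·x^2 + 128·x^3 - 256·x^4)·Dx^2 + (-3 + 19·x - 34·x^2 + 24·x^3 + 16·x^4 - 64·x^5)·Dx^3  (order 3).
h: a_k = 0, 0, 3, 26/3, 59/2, 98, 1003/3, 1158, 16299/4, 130730/9, …
ICs: h(0) = 0, h′(0) = 0, h′′(0) = 6.

f: a_k = 2, 8, 32, 128, 512, 2048, 8192, 32768, 131072, 524288, …
g: a_k = -2, -2, -6, -10, -22, -42, -86, -170, -342, -682, …
Weyl lclm of L_f,L_g ⇒ L₀ (ord ≤ 2).
∫: right-multiply L₀ by Dx.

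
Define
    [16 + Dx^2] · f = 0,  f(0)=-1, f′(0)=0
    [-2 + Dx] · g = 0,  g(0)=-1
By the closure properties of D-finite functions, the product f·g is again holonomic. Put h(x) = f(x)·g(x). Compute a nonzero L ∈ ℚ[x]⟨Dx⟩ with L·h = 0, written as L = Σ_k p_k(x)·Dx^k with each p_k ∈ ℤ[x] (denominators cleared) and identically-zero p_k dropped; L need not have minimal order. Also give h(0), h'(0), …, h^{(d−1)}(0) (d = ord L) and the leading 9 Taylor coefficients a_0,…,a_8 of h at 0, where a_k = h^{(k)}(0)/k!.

f: a_k = -1, 0, 8, 0, -32/3, 0, 256/45, 0, -512/315, …
g: a_k = -1, -2, -2, -4/3, -2/3, -4/15, -4/45, -8/315, -2/315, …
Sym-product of L_f,L_g gives L₀ (≤ ord 2).
L = 20 - 4·Dx + Dx^2  (order 2).
h: a_k = 1, 2, -6, -44/3, -14/3, 164/15, 52/5, 232/315, -1054/315, …
ICs: h(0) = 1, h′(0) = 2.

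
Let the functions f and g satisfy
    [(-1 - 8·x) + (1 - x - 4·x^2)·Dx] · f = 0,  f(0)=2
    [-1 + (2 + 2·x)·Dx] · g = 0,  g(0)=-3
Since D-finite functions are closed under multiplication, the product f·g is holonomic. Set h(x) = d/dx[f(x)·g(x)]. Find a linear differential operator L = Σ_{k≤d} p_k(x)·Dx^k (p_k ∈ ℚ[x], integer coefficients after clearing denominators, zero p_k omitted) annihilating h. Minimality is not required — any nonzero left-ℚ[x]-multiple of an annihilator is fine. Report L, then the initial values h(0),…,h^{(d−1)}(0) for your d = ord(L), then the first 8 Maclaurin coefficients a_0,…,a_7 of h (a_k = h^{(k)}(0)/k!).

L = (43 + 210·x + 603·x^2 + 680·x^3 + 240·x^4) + (-6 - 34·x + 6·x^2 + 194·x^3 + 256·x^4 + 96·x^5)·Dx  (order 1).
h: a_k = -9, -129/2, -1647/8, -12633/16, -302115/128, -1937655/256, -22577835/1024, -134278473/2048, …
ICs: h(0) = -9.

f: a_k = 2, 2, 10, 18, 58, 130, 362, 882, …
g: a_k = -3, -3/2, 3/8, -3/16, 15/128, -21/256, 63/1024, -99/2048, …
Product ⇒ symmetric product L₀, ord ≤ 1.
Differentiate: ansatz ord ≤ ord L₀ ⇒ L.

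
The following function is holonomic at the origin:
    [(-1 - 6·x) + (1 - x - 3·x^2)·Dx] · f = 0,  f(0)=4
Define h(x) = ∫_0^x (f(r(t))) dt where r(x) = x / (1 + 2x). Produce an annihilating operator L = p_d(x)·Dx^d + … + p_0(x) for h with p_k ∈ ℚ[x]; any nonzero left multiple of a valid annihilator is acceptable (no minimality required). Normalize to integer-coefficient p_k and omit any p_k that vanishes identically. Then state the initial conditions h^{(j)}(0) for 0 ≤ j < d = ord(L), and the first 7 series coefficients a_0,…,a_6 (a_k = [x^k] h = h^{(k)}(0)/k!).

f: a_k = 4, 4, 16, 28, 76, 160, 388, …
Substitute x→r, Dx→(1/r')Dx; clear ⇒ L₀.
Integrate: L := L₀·Dx.
L = (1 + 8·x)·Dx + (-1 - 5·x - 5·x^2 + 2·x^3)·Dx^2  (order 2).
h: a_k = 0, 4, 2, 8/3, -5, 68/5, -112/3, …
ICs: h(0) = 0, h′(0) = 4.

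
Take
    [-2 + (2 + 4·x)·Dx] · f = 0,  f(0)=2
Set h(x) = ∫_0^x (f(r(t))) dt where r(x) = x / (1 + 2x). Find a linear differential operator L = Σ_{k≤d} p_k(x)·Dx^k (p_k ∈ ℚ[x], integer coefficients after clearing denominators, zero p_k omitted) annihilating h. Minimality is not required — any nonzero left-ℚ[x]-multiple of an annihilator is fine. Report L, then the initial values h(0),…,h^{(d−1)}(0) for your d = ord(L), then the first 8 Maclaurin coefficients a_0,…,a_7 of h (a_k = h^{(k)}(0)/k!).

f: a_k = 2, 2, -1, 1, -5/4, 7/4, -21/8, 33/8, …
Substitute x→r, Dx→(1/r')Dx; clear ⇒ L₀.
∫: right-multiply L₀ by Dx.
L = -Dx + (1 + 6·x + 8·x^2)·Dx^2  (order 2).
h: a_k = 0, 2, 1, -5/3, 13/4, -141/20, 133/8, -2353/56, …
ICs: h(0) = 0, h′(0) = 2.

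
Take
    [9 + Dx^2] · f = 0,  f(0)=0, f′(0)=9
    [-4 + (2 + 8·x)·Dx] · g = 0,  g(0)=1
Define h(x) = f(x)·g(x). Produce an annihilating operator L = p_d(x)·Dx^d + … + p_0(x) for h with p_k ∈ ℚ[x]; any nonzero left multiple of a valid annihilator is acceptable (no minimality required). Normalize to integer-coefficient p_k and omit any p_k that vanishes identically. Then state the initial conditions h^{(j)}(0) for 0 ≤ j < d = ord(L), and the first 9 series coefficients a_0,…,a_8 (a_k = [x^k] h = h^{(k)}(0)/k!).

f: a_k = 0, 9, 0, -27/2, 0, 243/40, 0, -729/560, 0, …
g: a_k = 1, 2, -2, 4, -10, 28, -84, 264, -858, …
Sym-product of L_f,L_g gives L₀ (≤ ord 2).
L = (21 + 72·x + 144·x^2) + (-4 - 16·x)·Dx + (1 + 8·x + 16·x^2)·Dx^2  (order 2).
h: a_k = 0, 9, 18, -63/2, 9, -2277/40, 4203/20, -355293/560, 113103/56, …
ICs: h(0) = 0, h′(0) = 9.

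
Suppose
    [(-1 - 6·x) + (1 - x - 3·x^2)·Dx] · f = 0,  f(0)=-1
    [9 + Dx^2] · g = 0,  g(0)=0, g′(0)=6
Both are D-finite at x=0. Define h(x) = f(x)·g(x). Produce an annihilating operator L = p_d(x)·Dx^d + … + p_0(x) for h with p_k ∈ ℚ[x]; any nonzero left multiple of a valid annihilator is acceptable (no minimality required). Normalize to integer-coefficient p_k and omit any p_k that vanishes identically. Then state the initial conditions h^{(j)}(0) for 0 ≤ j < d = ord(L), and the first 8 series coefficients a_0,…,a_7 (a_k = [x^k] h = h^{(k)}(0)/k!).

L = (-3 + 9·x + 27·x^2) + (2 + 12·x)·Dx + (-1 + x + 3·x^2)·Dx^2  (order 2).
h: a_k = 0, -6, -6, -15, -33, -1641/20, -3621/20, -119373/280, …
ICs: h(0) = 0, h′(0) = -6.

f: a_k = -1, -1, -4, -7, -19, -40, -97, -217, …
g: a_k = 0, 6, 0, -9, 0, 81/20, 0, -243/280, …
Sym-product of L_f,L_g gives L₀ (≤ ord 2).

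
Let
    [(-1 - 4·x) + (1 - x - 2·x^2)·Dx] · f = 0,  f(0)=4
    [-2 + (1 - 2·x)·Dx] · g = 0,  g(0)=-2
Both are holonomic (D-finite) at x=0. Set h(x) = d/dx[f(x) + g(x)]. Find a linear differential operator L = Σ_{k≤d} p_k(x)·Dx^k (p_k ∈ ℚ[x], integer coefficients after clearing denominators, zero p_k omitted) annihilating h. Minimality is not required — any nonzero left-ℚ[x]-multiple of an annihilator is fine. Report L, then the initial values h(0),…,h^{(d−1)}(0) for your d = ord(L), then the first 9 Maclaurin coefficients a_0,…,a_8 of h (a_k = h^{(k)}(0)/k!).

L = 12 + (3 + 12·x)·Dx + (-1 + x + 2·x^2)·Dx^2  (order 2).
h: a_k = 0, 8, 12, 48, 100, 264, 588, 1376, 3060, …
ICs: h(0) = 0, h′(0) = 8.

f: a_k = 4, 4, 12, 20, 44, 84, 172, 340, 684, …
g: a_k = -2, -4, -8, -16, -32, -64, -128, -256, -512, …
f+g: L₀ = lclm(L_f,L_g), ord ≤ 1+1.
Derive L from L₀ (diff closure).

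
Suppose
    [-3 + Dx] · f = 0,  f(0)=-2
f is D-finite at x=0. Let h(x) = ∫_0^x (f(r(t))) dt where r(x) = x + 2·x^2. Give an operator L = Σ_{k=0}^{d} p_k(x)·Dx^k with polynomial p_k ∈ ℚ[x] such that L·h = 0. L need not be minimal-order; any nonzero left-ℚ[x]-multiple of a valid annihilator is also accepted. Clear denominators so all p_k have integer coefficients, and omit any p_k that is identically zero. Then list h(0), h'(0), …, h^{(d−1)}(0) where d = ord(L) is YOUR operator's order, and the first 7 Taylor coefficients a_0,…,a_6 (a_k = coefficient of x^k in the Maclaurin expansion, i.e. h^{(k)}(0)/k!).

f: a_k = -2, -6, -9, -9, -27/4, -81/20, -81/40, …
Change of var in L_f (x↦r) gives L₀.
h=∫₀ˣh₀: take L = L₀·Dx.
L = (-3 - 12·x)·Dx + Dx^2  (order 2).
h: a_k = 0, -2, -3, -7, -45/4, -387/20, -1107/40, …
ICs: h(0) = 0, h′(0) = -2.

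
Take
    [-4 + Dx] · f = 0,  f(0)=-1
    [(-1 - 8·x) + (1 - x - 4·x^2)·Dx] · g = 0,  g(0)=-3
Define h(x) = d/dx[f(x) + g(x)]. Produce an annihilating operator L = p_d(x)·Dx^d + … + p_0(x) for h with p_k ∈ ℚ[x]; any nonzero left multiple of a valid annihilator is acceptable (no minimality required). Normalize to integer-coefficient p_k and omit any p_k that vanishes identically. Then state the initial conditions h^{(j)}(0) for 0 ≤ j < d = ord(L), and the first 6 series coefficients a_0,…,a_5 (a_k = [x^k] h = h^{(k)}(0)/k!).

f: a_k = -1, -4, -8, -32/3, -32/3, -128/15, …
g: a_k = -3, -3, -15, -27, -87, -195, …
Sum ⇒ L₀ = lclm(L_f,L_g) in ℚ(x)⟨Dx⟩.
Derive L from L₀ (diff closure).
L = (28 + 848·x + 896·x^2 + 4608·x^3 + 3072·x^4) + (-19 - 192·x - 472·x^2 - 1152·x^3 + 640·x^4 + 1024·x^5)·Dx + (3 - 5·x + 62·x^2 - 352·x^4 - 256·x^5)·Dx^2  (order 2).
h: a_k = -7, -46, -113, -1172/3, -3053/3, -49382/15, …
ICs: h(0) = -7, h′(0) = -46.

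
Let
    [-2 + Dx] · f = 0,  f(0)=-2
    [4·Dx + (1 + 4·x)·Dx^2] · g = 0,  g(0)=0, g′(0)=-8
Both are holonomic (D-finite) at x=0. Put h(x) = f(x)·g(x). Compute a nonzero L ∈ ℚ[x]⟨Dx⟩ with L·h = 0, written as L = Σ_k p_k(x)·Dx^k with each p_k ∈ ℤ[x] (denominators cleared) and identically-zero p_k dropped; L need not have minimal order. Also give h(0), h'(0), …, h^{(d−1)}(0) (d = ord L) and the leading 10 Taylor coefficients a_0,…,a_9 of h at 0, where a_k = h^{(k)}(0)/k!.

L = (-4 + 16·x) - 16·x·Dx + (1 + 4·x)·Dx^2  (order 2).
h: a_k = 0, 16, 0, 160/3, -128, 6688/15, -13568/9, 1653056/315, -835328/45, 12576224/189, …
ICs: h(0) = 0, h′(0) = 16.

f: a_k = -2, -4, -4, -8/3, -4/3, -8/15, -8/45, -16/315, -4/315, -8/2835, …
g: a_k = 0, -8, 16, -128/3, 128, -2048/5, 4096/3, -32768/7, 16384, -524288/9, …
f·g: L₀ = L_f ⊗_s L_g, ord ≤ 1·2.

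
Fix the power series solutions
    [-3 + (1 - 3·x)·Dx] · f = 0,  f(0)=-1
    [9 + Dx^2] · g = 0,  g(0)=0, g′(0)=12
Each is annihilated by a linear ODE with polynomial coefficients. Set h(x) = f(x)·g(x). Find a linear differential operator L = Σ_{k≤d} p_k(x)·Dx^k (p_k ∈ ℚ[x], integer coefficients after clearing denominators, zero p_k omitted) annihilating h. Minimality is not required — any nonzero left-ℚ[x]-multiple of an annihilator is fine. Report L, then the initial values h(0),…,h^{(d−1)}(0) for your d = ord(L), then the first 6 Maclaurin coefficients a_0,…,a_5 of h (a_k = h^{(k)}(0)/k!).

L = (-9 + 27·x) + 6·Dx + (-1 + 3·x)·Dx^2  (order 2).
h: a_k = 0, -12, -36, -90, -270, -8181/10, …
ICs: h(0) = 0, h′(0) = -12.

f: a_k = -1, -3, -9, -27, -81, -243, …
g: a_k = 0, 12, 0, -18, 0, 81/10, …
Sym-product of L_f,L_g gives L₀ (≤ ord 2).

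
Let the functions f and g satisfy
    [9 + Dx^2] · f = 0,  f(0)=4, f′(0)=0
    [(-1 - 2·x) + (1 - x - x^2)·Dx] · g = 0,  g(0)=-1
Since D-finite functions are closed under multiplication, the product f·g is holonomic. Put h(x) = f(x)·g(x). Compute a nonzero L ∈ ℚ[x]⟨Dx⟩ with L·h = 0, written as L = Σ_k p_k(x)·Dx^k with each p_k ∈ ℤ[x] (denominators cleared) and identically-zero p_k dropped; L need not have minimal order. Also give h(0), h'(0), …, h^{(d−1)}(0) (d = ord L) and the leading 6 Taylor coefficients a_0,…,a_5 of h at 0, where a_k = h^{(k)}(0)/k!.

L = (-7 + 9·x + 9·x^2) + (2 + 4·x)·Dx + (-1 + x + x^2)·Dx^2  (order 2).
h: a_k = -4, -4, 10, 6, 5/2, 17/2, …
ICs: h(0) = -4, h′(0) = -4.

f: a_k = 4, 0, -18, 0, 27/2, 0, …
g: a_k = -1, -1, -2, -3, -5, -8, …
Sym-product of L_f,L_g gives L₀ (≤ ord 2).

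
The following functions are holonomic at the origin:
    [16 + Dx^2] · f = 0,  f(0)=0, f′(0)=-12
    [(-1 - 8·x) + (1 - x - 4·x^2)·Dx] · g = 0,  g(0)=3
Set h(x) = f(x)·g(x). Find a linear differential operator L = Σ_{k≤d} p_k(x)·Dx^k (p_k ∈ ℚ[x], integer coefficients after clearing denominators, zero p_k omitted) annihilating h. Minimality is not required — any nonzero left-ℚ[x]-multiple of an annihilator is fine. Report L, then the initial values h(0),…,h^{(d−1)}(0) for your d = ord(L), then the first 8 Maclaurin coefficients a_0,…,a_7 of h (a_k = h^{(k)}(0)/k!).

L = (-8 + 16·x + 64·x^2) + (2 + 16·x)·Dx + (-1 + x + 4·x^2)·Dx^2  (order 2).
h: a_k = 0, -36, -36, -84, -228, -3204/5, -7764/5, -143036/35, …
ICs: h(0) = 0, h′(0) = -36.

f: a_k = 0, -12, 0, 32, 0, -128/5, 0, 1024/105, …
g: a_k = 3, 3, 15, 27, 87, 195, 543, 1323, …
Sym-product of L_f,L_g gives L₀ (≤ ord 2).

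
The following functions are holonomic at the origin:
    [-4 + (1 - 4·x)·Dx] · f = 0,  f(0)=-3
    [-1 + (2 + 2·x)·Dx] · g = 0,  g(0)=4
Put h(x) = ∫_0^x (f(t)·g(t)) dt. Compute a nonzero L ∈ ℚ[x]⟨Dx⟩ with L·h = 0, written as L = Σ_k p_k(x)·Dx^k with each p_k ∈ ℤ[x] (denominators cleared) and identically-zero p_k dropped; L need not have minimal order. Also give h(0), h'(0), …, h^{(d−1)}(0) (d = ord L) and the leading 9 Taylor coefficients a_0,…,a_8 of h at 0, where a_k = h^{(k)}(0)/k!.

f: a_k = -3, -12, -48, -192, -768, -3072, -12288, -49152, -196608, …
g: a_k = 4, 2, -1/2, 1/4, -5/32, 7/64, -21/256, 33/512, -429/8192, …
L₀ := L_f ⊗_s L_g (sym. prod.), ord ≤ 1.
Integrate: L := L₀·Dx.
L = (9 + 4·x)·Dx + (-2 + 6·x + 8·x^2)·Dx^2  (order 2).
h: a_k = 0, -12, -27, -143/2, -3435/16, -21981/32, -293087/128, -14068113/1792, -112545003/4096, …
ICs: h(0) = 0, h′(0) = -12.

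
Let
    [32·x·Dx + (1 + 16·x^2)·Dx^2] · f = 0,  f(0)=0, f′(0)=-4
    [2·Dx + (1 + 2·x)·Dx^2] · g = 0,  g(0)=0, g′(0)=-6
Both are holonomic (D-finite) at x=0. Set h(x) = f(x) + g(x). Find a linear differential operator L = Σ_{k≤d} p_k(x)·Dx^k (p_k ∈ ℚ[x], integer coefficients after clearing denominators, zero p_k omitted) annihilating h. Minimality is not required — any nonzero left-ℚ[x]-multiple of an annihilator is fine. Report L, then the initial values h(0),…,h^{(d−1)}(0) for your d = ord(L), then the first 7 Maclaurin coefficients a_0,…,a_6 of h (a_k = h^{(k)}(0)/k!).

L = (-32 - 192·x + 1536·x^2 + 1024·x^3)·Dx + (-20 - 64·x + 576·x^2 + 3072·x^3 + 2048·x^4)·Dx^2 + (-1 + 14·x + 32·x^2 + 256·x^3 + 768·x^4 + 512·x^5)·Dx^3  (order 3).
h: a_k = 0, -10, 6, 40/3, 12, -224, 32, …
ICs: h(0) = 0, h′(0) = -10, h′′(0) = 12.

f: a_k = 0, -4, 0, 64/3, 0, -1024/5, 0, …
g: a_k = 0, -6, 6, -8, 12, -96/5, 32, …
Weyl lclm of L_f,L_g ⇒ L₀ (ord ≤ 4).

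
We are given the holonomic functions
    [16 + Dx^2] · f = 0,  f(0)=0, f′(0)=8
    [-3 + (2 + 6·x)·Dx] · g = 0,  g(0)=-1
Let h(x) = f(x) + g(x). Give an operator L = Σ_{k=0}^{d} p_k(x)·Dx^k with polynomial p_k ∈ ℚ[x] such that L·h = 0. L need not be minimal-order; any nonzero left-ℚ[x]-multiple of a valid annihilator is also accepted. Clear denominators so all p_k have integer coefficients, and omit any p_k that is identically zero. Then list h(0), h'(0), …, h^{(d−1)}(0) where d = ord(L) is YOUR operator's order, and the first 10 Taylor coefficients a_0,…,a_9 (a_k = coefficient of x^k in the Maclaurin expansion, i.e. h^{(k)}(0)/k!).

L = (-4368 - 18432·x - 27648·x^2) + (1760 + 17568·x + 55296·x^2 + 55296·x^3)·Dx + (-273 - 1152·x - 1728·x^2)·Dx^2 + (110 + 1098·x + 3456·x^2 + 3456·x^3)·Dx^3  (order 3).
h: a_k = -1, 13/2, 9/8, -1105/48, 405/128, 40021/3840, 15309/1024, -26928169/645120, 2814669/32768, -39629497619/185794560, …
ICs: h(0) = -1, h′(0) = 13/2, h′′(0) = 9/4.

f: a_k = 0, 8, 0, -64/3, 0, 256/15, 0, -2048/315, 0, 4096/2835, …
g: a_k = -1, -3/2, 9/8, -27/16, 405/128, -1701/256, 15309/1024, -72171/2048, 2814669/32768, -14073345/65536, …
L₀ := lclm(L_f,L_g); ord L₀ ≤ 2+1.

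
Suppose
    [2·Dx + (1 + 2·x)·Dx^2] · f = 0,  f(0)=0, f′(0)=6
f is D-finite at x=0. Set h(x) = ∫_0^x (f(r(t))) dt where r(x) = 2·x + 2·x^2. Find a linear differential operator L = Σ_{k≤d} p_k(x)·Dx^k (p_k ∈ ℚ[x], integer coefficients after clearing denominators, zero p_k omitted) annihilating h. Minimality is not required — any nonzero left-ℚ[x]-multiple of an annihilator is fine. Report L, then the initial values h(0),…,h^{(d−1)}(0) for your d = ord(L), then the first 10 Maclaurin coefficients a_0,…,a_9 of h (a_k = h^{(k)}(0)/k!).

f: a_k = 0, 6, -6, 8, -12, 96/5, -32, 384/7, -96, 512/3, …
Substitute x→r, Dx→(1/r')Dx; clear ⇒ L₀.
h=∫₀ˣh₀: take L = L₀·Dx.
L = 2·Dx^2 + (1 + 2·x)·Dx^3  (order 3).
h: a_k = 0, 0, 6, -4, 4, -24/5, 32/5, -64/7, 96/7, -64/3, …
ICs: h(0) = 0, h′(0) = 0, h′′(0) = 12.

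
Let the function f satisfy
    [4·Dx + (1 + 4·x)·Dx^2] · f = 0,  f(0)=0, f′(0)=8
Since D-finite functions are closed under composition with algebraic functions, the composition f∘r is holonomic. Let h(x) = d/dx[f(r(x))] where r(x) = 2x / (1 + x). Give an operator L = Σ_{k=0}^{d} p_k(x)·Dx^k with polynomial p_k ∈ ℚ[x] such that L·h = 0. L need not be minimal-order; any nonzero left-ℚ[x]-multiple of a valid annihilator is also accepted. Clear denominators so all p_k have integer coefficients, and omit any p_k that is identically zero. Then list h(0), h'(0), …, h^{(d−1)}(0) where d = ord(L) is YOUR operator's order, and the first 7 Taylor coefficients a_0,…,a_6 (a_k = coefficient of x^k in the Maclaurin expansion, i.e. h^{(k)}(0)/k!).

f: a_k = 0, 8, -16, 128/3, -128, 2048/5, -4096/3, …
f∘r: x↦r, Dx↦Dx/r' in L_f ⇒ L₀.
Derive L from L₀ (diff closure).
L = (10 + 18·x) + (1 + 10·x + 9·x^2)·Dx  (order 1).
h: a_k = 16, -160, 1456, -13120, 118096, -1062880, 9565936, …
ICs: h(0) = 16.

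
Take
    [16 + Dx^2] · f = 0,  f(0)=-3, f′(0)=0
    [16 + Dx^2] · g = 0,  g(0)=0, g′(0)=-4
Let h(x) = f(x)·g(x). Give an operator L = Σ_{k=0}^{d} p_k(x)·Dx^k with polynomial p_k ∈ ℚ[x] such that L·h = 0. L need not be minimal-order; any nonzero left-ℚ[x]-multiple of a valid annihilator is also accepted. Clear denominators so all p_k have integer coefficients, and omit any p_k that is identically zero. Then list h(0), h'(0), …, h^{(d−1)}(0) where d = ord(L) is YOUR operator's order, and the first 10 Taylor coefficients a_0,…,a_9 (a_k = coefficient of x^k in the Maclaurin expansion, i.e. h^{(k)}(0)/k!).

L = 64·Dx + Dx^3  (order 3).
h: a_k = 0, 12, 0, -128, 0, 2048/5, 0, -65536/105, 0, 524288/945, …
ICs: h(0) = 0, h′(0) = 12, h′′(0) = 0.

f: a_k = -3, 0, 24, 0, -32, 0, 256/15, 0, -512/105, 0, …
g: a_k = 0, -4, 0, 32/3, 0, -128/15, 0, 1024/315, 0, -2048/2835, …
h₀=f·g: eliminate ⇒ L₀, order ≤ 2·2.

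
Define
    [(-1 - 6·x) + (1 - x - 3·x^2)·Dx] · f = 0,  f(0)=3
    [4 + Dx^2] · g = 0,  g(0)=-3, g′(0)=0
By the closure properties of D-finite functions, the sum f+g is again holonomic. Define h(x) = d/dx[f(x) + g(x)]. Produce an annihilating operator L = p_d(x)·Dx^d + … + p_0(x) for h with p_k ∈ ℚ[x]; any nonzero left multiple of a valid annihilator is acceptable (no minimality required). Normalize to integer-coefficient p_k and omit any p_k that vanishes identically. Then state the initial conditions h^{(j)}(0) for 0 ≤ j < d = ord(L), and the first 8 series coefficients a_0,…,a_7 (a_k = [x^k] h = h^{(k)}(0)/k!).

f: a_k = 3, 3, 12, 21, 57, 120, 291, 651, …
g: a_k = -3, 0, 6, 0, -2, 0, 4/15, 0, …
f+g: L₀ = lclm(L_f,L_g), ord ≤ 1+2.
h₀' ⇒ L via d/dx closure of L₀.
L = (976 + 5056·x + 17104·x^2 + 11760·x^3 + 18720·x^4 + 3888·x^5 + 3888·x^6) + (-92 - 516·x + 372·x^2 + 1232·x^3 + 2280·x^4 + 3240·x^5 + 1512·x^6 + 1296·x^7)·Dx + (244 + 1264·x + 4276·x^2 + 2940·x^3 + 4680·x^4 + 972·x^5 + 972·x^6)·Dx^2 + (-23 - 129·x + 93·x^2 + 308·x^3 + 570·x^4 + 810·x^5 + 378·x^6 + 324·x^7)·Dx^3  (order 3).
h: a_k = 3, 36, 63, 220, 600, 8738/5, 4557, 1280144/105, …
ICs: h(0) = 3, h′(0) = 36, h′′(0) = 126.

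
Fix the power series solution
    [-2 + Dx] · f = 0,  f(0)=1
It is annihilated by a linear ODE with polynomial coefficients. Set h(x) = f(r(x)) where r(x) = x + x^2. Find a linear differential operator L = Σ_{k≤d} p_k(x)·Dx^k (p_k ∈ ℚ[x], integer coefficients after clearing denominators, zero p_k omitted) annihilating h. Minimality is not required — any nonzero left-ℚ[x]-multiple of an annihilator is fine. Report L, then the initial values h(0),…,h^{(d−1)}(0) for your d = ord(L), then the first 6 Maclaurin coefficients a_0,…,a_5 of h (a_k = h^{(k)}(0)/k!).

f: a_k = 1, 2, 2, 4/3, 2/3, 4/15, …
Change of var in L_f (x↦r) gives L₀.
L = (-2 - 4·x) + Dx  (order 1).
h: a_k = 1, 2, 4, 16/3, 20/3, 104/15, …
ICs: h(0) = 1.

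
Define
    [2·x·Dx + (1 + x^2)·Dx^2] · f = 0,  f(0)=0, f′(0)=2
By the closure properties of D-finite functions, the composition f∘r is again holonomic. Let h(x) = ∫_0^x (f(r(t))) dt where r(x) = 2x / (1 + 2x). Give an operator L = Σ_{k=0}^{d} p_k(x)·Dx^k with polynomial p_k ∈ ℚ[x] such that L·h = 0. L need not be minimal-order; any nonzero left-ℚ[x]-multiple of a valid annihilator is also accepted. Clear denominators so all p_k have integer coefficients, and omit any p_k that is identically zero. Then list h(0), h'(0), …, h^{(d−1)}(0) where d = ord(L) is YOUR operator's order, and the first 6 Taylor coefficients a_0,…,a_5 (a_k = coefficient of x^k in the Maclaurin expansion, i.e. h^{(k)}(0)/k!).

L = (4 + 16·x)·Dx^2 + (1 + 4·x + 8·x^2)·Dx^3  (order 3).
h: a_k = 0, 0, 2, -8/3, 8/3, 0, …
ICs: h(0) = 0, h′(0) = 0, h′′(0) = 4.

f: a_k = 0, 2, 0, -2/3, 0, 2/5, …
h₀=f(r): pull back L_f along r ⇒ L₀.
h=∫₀ˣh₀: take L = L₀·Dx.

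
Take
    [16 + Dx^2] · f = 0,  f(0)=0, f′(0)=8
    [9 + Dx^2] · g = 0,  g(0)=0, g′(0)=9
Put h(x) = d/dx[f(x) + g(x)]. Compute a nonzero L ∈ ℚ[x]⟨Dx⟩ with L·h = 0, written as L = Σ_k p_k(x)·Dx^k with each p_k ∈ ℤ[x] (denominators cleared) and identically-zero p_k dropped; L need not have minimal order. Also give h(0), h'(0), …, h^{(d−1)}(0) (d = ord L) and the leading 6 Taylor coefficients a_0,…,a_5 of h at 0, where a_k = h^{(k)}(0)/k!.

L = 144 + 25·Dx^2 + Dx^4  (order 4).
h: a_k = 17, 0, -209/2, 0, 2777/24, 0, …
ICs: h(0) = 17, h′(0) = 0, h′′(0) = -209, h′′′(0) = 0.

f: a_k = 0, 8, 0, -64/3, 0, 256/15, …
g: a_k = 0, 9, 0, -27/2, 0, 243/40, …
L₀ := lclm(L_f,L_g); ord L₀ ≤ 2+2.
h₀' ⇒ L via d/dx closure of L₀.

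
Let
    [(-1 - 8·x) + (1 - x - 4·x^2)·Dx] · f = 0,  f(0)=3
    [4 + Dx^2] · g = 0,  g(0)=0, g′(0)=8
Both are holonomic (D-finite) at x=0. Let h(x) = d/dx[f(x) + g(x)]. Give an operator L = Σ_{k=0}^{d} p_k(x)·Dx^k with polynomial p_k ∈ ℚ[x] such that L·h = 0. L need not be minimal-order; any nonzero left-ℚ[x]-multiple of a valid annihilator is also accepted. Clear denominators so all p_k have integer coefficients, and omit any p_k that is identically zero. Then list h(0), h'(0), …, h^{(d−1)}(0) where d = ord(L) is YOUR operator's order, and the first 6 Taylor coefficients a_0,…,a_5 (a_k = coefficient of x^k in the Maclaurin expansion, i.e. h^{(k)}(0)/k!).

f: a_k = 3, 3, 15, 27, 87, 195, …
g: a_k = 0, 8, 0, -16/3, 0, 16/15, …
f+g: L₀ = lclm(L_f,L_g), ord ≤ 1+2.
Derive L from L₀ (diff closure).
L = (1472 + 8672·x + 38224·x^2 + 28480·x^3 + 58880·x^4 + 9216·x^5 + 12288·x^6) + (-116 - 892·x + 504·x^2 + 2312·x^3 + 5920·x^4 + 10368·x^5 + 3584·x^6 + 4096·x^7)·Dx + (368 + 2168·x + 9556·x^2 + 7120·x^3 + 14720·x^4 + 2304·x^5 + 3072·x^6)·Dx^2 + (-29 - 223·x + 126·x^2 + 578·x^3 + 1480·x^4 + 2592·x^5 + 896·x^6 + 1024·x^7)·Dx^3  (order 3).
h: a_k = 11, 30, 65, 348, 2941/3, 3258, …
ICs: h(0) = 11, h′(0) = 30, h′′(0) = 130.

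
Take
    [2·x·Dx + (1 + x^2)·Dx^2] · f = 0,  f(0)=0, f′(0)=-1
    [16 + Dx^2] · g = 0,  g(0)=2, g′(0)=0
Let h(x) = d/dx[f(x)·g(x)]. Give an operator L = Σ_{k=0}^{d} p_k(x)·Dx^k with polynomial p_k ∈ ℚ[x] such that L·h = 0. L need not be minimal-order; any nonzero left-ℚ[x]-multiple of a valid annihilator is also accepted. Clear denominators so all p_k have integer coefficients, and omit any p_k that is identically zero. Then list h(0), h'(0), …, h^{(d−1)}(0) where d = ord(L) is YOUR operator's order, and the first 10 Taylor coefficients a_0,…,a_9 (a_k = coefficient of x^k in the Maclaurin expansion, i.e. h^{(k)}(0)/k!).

f: a_k = 0, -1, 0, 1/3, 0, -1/5, 0, 1/7, 0, -1/9, …
g: a_k = 2, 0, -16, 0, 64/3, 0, -512/45, 0, 1024/315, 0, …
Product ⇒ symmetric product L₀, ord ≤ 4.
h₀' ⇒ L via d/dx closure of L₀.
L = (32960 + 157056·x^2 + 319424·x^4 + 359424·x^6 + 242688·x^8 + 94208·x^10 + 16384·x^12) + (6752·x + 28736·x^3 + 49120·x^5 + 43520·x^7 + 20480·x^9 + 4096·x^11)·Dx + (3420 + 17320·x^2 + 37356·x^4 + 44272·x^6 + 30848·x^8 + 12032·x^10 + 2048·x^12)·Dx^2 + (422·x + 1796·x^3 + 3070·x^5 + 2720·x^7 + 1280·x^9 + 256·x^11)·Dx^3 + (85 + 469·x^2 + 1087·x^4 + 1363·x^6 + 980·x^8 + 384·x^10 + 64·x^12)·Dx^4  (order 4).
h: a_k = -2, 0, 50, 0, -406/3, 0, 6922/45, 0, -13058/105, 0, …
ICs: h(0) = -2, h′(0) = 0, h′′(0) = 100, h′′′(0) = 0.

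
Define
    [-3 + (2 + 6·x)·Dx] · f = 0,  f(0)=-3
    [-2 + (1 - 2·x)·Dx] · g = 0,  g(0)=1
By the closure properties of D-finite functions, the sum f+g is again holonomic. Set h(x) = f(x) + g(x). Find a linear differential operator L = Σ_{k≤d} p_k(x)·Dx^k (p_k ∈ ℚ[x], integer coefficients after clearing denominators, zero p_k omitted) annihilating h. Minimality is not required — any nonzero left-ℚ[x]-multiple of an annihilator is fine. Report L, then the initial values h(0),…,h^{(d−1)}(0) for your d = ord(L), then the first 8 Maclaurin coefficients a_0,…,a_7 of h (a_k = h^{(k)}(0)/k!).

f: a_k = -3, -9/2, 27/8, -81/16, 1215/128, -5103/256, 45927/1024, -216513/2048, …
g: a_k = 1, 2, 4, 8, 16, 32, 64, 128, …
f+g: L₀ = lclm(L_f,L_g), ord ≤ 1+1.
L = (66 + 108·x) + (-41 - 156·x - 324·x^2)·Dx + (2 + 38·x + 24·x^2 - 216·x^3)·Dx^2  (order 2).
h: a_k = -2, -5/2, 59/8, 47/16, 3263/128, 3089/256, 111463/1024, 45631/2048, …
ICs: h(0) = -2, h′(0) = -5/2.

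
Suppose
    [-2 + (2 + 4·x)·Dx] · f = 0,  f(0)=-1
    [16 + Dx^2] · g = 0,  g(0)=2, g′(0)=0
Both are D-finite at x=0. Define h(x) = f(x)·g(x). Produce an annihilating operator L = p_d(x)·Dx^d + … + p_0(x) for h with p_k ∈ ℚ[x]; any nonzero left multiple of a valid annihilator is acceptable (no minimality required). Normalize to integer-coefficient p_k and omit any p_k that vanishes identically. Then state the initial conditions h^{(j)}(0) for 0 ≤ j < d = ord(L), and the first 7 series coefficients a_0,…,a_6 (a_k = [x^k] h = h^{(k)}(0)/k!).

f: a_k = -1, -1, 1/2, -1/2, 5/8, -7/8, 21/16, …
g: a_k = 2, 0, -16, 0, 64/3, 0, -512/45, …
Product ⇒ symmetric product L₀, ord ≤ 2.
L = (19 + 64·x + 64·x^2) + (-2 - 4·x)·Dx + (1 + 4·x + 4·x^2)·Dx^2  (order 2).
h: a_k = -2, -2, 17, 15, -337/12, -181/12, 5281/360, …
ICs: h(0) = -2, h′(0) = -2.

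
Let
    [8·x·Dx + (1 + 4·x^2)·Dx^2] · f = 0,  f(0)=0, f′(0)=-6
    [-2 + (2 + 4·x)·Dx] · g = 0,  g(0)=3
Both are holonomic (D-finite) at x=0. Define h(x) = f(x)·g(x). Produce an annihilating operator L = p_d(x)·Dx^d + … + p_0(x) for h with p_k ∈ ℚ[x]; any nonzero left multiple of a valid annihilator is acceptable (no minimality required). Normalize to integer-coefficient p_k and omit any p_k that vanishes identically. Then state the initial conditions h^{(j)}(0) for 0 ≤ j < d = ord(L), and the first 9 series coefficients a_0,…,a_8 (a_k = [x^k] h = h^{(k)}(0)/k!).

L = (3 - 8·x - 4·x^2) + (-2 + 4·x + 24·x^2 + 16·x^3)·Dx + (1 + 4·x + 8·x^2 + 16·x^3 + 16·x^4)·Dx^2  (order 2).
h: a_k = 0, -18, -18, 33, 15, -1167/20, -1227/20, 56559/280, 33501/280, …
ICs: h(0) = 0, h′(0) = -18.

f: a_k = 0, -6, 0, 8, 0, -96/5, 0, 384/7, 0, …
g: a_k = 3, 3, -3/2, 3/2, -15/8, 21/8, -63/16, 99/16, -1287/128, …
Product ⇒ symmetric product L₀, ord ≤ 2.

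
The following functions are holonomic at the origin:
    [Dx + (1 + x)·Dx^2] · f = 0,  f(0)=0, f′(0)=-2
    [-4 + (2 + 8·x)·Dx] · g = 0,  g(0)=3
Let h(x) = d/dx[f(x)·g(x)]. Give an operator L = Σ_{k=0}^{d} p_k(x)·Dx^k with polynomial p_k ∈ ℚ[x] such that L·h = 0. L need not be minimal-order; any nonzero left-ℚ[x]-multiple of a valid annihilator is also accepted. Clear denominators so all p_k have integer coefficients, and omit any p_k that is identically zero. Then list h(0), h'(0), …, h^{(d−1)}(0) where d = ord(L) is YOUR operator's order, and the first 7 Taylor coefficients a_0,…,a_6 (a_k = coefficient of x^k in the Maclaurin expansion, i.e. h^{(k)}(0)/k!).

f: a_k = 0, -2, 1, -2/3, 1/2, -2/5, 1/3, …
g: a_k = 3, 6, -6, 12, -30, 84, -252, …
Sym-product of L_f,L_g gives L₀ (≤ ord 2).
Derive L from L₀ (diff closure).
L = (-4 + 40·x + 8·x^2) + (28 + 174·x + 264·x^2 + 64·x^3)·Dx + (5 + 47·x + 138·x^2 + 128·x^3 + 32·x^4)·Dx^2  (order 2).
h: a_k = -6, -18, 48, -130, 389, -6312/5, 21614/5, …
ICs: h(0) = -6, h′(0) = -18.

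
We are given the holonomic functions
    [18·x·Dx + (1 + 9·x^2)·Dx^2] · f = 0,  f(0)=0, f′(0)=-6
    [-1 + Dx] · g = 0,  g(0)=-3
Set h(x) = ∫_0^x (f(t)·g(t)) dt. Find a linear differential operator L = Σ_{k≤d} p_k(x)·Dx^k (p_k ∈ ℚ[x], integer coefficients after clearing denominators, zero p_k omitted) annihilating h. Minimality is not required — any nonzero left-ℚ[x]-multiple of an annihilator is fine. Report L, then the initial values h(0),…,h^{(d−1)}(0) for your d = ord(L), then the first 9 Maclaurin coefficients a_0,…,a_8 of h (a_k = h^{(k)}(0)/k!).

f: a_k = 0, -6, 0, 18, 0, -486/5, 0, 4374/7, 0, …
g: a_k = -3, -3, -3/2, -1/2, -1/8, -1/40, -1/240, -1/1680, -1/13440, …
h₀=f·g: eliminate ⇒ L₀, order ≤ 2·1.
∫: right-multiply L₀ by Dx.
L = (1 - 18·x + 9·x^2)·Dx + (-2 + 18·x - 18·x^2)·Dx^2 + (1 + 9·x^2)·Dx^3  (order 3).
h: a_k = 0, 0, 9, 6, -45/4, -51/5, 1769/40, 1131/28, -484679/2240, …
ICs: h(0) = 0, h′(0) = 0, h′′(0) = 18.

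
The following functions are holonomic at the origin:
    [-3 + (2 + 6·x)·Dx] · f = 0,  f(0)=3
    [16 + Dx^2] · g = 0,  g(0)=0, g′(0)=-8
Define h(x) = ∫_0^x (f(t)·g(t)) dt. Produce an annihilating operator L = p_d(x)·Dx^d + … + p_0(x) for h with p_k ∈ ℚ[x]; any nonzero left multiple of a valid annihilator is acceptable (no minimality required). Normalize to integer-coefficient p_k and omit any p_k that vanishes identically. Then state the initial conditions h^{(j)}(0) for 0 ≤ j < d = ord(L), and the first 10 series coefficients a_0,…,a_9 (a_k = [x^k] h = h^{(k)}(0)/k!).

f: a_k = 3, 9/2, -27/8, 81/16, -1215/128, 5103/256, -45927/1024, 216513/2048, -8444007/32768, 42220035/65536, …
g: a_k = 0, -8, 0, 64/3, 0, -256/15, 0, 2048/315, 0, -4096/2835, …
L₀ := L_f ⊗_s L_g (sym. prod.), ord ≤ 2.
∫: right-multiply L₀ by Dx.
L = (91 + 384·x + 576·x^2)·Dx + (-12 - 36·x)·Dx^2 + (4 + 24·x + 36·x^2)·Dx^3  (order 3).
h: a_k = 0, 0, -12, -12, 91/4, 111/10, -3781/480, -20523/1120, 3137023/107520, -855943/16128, …
ICs: h(0) = 0, h′(0) = 0, h′′(0) = -24.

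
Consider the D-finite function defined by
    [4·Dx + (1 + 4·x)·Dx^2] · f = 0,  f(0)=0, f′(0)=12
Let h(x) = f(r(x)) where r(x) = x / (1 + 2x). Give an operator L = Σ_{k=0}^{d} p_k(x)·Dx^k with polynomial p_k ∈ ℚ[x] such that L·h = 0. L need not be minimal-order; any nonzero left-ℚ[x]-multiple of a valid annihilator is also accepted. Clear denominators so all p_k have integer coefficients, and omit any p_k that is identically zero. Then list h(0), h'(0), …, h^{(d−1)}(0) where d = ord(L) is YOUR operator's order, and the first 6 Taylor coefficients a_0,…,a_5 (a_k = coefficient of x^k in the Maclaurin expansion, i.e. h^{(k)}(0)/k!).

L = (8 + 24·x)·Dx + (1 + 8·x + 12·x^2)·Dx^2  (order 2).
h: a_k = 0, 12, -48, 208, -960, 23232/5, …
ICs: h(0) = 0, h′(0) = 12.

f: a_k = 0, 12, -24, 64, -192, 3072/5, …
Change of var in L_f (x↦r) gives L₀.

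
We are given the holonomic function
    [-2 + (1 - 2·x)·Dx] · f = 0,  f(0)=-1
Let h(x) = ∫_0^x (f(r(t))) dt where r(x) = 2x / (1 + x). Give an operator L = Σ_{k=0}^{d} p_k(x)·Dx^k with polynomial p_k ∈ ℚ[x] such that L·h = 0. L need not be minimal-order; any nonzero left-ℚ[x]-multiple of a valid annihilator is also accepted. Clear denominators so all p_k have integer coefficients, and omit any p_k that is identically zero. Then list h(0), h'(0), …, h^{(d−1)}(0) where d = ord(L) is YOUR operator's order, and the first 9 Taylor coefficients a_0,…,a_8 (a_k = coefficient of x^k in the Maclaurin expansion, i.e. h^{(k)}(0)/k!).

f: a_k = -1, -2, -4, -8, -16, -32, -64, -128, -256, …
f∘r: x↦r, Dx↦Dx/r' in L_f ⇒ L₀.
∫: right-multiply L₀ by Dx.
L = 4·Dx + (-1 + 2·x + 3·x^2)·Dx^2  (order 2).
h: a_k = 0, -1, -2, -4, -9, -108/5, -54, -972/7, -729/2, …
ICs: h(0) = 0, h′(0) = -1.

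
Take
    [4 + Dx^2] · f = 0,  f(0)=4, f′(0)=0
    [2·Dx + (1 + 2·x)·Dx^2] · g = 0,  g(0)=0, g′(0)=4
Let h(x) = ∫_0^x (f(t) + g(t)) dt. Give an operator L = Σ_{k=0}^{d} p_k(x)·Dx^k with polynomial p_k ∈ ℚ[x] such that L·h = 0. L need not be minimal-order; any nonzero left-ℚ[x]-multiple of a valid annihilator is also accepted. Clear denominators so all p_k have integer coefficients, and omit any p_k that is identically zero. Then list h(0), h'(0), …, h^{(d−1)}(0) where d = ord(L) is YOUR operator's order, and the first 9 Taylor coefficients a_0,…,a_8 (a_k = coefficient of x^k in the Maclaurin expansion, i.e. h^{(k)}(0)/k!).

f: a_k = 4, 0, -8, 0, 8/3, 0, -16/45, 0, 8/315, …
g: a_k = 0, 4, -4, 16/3, -8, 64/5, -64/3, 256/7, -64, …
L₀ := lclm(L_f,L_g); ord L₀ ≤ 2+2.
∫: right-multiply L₀ by Dx.
L = (56 + 32·x + 32·x^2)·Dx^2 + (12 + 40·x + 48·x^2 + 32·x^3)·Dx^3 + (14 + 8·x + 8·x^2)·Dx^4 + (3 + 10·x + 12·x^2 + 8·x^3)·Dx^5  (order 5).
h: a_k = 0, 4, 2, -4, 4/3, -16/15, 32/15, -976/315, 32/7, …
ICs: h(0) = 0, h′(0) = 4, h′′(0) = 4, h′′′(0) = -24, h′′′′(0) = 32.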